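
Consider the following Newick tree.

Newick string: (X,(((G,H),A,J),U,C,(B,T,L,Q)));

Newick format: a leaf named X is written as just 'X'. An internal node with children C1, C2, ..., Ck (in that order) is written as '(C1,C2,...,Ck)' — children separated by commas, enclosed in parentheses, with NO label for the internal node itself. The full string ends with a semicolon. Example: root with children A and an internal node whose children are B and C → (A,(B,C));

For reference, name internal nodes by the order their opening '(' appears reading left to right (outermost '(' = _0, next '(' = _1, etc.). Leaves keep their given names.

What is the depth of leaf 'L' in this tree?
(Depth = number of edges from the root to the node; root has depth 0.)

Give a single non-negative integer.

Answer: 3

Derivation:
Newick: (X,(((G,H),A,J),U,C,(B,T,L,Q)));
Naming internals by '(' encounter order: outermost '(' = _0, next = _1, ...
Query node: L
Path from root: _0 -> _1 -> _4 -> L
Depth of L: 3 (number of edges from root)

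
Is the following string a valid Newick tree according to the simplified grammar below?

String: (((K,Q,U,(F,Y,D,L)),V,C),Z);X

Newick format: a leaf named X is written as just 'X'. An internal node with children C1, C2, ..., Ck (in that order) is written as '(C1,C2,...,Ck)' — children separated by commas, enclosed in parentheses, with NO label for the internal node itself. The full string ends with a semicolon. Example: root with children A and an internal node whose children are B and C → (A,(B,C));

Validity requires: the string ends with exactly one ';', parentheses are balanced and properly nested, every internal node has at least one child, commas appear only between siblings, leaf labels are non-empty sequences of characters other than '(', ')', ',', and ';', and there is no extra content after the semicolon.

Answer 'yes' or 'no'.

Input: (((K,Q,U,(F,Y,D,L)),V,C),Z);X
Paren balance: 4 '(' vs 4 ')' OK
Ends with single ';': False
Full parse: FAILS (must end with ;)
Valid: False

Answer: no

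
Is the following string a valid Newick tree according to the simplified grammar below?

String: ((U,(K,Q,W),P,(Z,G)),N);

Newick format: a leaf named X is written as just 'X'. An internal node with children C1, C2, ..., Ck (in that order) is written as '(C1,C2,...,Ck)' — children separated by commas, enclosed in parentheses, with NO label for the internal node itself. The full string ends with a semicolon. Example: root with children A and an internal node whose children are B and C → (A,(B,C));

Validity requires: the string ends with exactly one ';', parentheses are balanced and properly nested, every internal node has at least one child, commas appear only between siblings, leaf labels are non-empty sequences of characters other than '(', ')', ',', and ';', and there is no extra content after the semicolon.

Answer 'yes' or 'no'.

Answer: yes

Derivation:
Input: ((U,(K,Q,W),P,(Z,G)),N);
Paren balance: 4 '(' vs 4 ')' OK
Ends with single ';': True
Full parse: OK
Valid: True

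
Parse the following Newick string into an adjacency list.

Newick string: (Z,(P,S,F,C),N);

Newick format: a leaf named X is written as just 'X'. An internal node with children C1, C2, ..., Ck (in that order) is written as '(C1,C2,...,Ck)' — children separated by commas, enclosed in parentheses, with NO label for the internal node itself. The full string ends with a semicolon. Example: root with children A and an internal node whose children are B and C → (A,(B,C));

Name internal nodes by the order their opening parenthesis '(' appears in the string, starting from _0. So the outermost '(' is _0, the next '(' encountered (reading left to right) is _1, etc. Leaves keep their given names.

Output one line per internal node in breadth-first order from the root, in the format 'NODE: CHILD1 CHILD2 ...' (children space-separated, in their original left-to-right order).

Answer: _0: Z _1 N
_1: P S F C

Derivation:
Input: (Z,(P,S,F,C),N);
Scanning left-to-right, naming '(' by encounter order:
  pos 0: '(' -> open internal node _0 (depth 1)
  pos 3: '(' -> open internal node _1 (depth 2)
  pos 11: ')' -> close internal node _1 (now at depth 1)
  pos 14: ')' -> close internal node _0 (now at depth 0)
Total internal nodes: 2
BFS adjacency from root:
  _0: Z _1 N
  _1: P S F C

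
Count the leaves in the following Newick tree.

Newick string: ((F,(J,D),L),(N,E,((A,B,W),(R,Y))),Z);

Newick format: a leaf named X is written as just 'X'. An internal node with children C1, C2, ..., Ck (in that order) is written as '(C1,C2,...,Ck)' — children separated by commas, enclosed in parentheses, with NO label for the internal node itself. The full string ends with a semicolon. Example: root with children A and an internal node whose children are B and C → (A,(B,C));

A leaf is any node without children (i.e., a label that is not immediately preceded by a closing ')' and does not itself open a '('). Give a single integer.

Newick: ((F,(J,D),L),(N,E,((A,B,W),(R,Y))),Z);
Scan left-to-right; a leaf is any maximal label run not followed by '(':
  pos 2: leaf 'F' → count = 1
  pos 5: leaf 'J' → count = 2
  pos 7: leaf 'D' → count = 3
  pos 10: leaf 'L' → count = 4
  pos 14: leaf 'N' → count = 5
  pos 16: leaf 'E' → count = 6
  pos 20: leaf 'A' → count = 7
  pos 22: leaf 'B' → count = 8
  pos 24: leaf 'W' → count = 9
  pos 28: leaf 'R' → count = 10
  pos 30: leaf 'Y' → count = 11
  pos 35: leaf 'Z' → count = 12
Total leaves: 12

Answer: 12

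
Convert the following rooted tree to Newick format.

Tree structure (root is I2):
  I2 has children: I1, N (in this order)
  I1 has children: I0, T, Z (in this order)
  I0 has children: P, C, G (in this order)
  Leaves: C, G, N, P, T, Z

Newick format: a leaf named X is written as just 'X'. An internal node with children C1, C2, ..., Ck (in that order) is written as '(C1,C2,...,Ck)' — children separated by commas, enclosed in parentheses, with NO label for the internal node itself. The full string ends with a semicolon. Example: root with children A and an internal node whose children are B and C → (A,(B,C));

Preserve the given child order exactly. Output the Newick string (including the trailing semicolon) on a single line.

Answer: (((P,C,G),T,Z),N);

Derivation:
internal I2 with children ['I1', 'N']
  internal I1 with children ['I0', 'T', 'Z']
    internal I0 with children ['P', 'C', 'G']
      leaf 'P' → 'P'
      leaf 'C' → 'C'
      leaf 'G' → 'G'
    → '(P,C,G)'
    leaf 'T' → 'T'
    leaf 'Z' → 'Z'
  → '((P,C,G),T,Z)'
  leaf 'N' → 'N'
→ '(((P,C,G),T,Z),N)'
Final: (((P,C,G),T,Z),N);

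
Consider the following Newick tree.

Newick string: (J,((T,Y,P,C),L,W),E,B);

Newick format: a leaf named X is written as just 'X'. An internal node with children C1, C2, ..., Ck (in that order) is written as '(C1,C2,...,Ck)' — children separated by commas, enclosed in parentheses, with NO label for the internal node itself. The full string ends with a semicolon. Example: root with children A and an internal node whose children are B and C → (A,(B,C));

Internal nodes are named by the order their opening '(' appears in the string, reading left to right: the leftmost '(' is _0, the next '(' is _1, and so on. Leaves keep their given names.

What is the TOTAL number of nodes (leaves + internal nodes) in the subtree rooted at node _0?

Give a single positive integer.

Answer: 12

Derivation:
Newick: (J,((T,Y,P,C),L,W),E,B);
Locate _0: it is the '(' at position 0 (the 1st '(' reading left to right).
Query: subtree rooted at _0
_0: subtree_size = 1 + 11
  J: subtree_size = 1 + 0
  _1: subtree_size = 1 + 7
    _2: subtree_size = 1 + 4
      T: subtree_size = 1 + 0
      Y: subtree_size = 1 + 0
      P: subtree_size = 1 + 0
      C: subtree_size = 1 + 0
    L: subtree_size = 1 + 0
    W: subtree_size = 1 + 0
  E: subtree_size = 1 + 0
  B: subtree_size = 1 + 0
Total subtree size of _0: 12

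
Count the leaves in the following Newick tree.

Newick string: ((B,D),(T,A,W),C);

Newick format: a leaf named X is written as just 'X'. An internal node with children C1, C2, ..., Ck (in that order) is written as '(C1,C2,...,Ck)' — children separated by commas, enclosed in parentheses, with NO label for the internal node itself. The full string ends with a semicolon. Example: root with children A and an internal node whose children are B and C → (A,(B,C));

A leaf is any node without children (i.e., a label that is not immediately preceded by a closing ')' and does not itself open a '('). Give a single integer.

Newick: ((B,D),(T,A,W),C);
Scan left-to-right; a leaf is any maximal label run not followed by '(':
  pos 2: leaf 'B' → count = 1
  pos 4: leaf 'D' → count = 2
  pos 8: leaf 'T' → count = 3
  pos 10: leaf 'A' → count = 4
  pos 12: leaf 'W' → count = 5
  pos 15: leaf 'C' → count = 6
Total leaves: 6

Answer: 6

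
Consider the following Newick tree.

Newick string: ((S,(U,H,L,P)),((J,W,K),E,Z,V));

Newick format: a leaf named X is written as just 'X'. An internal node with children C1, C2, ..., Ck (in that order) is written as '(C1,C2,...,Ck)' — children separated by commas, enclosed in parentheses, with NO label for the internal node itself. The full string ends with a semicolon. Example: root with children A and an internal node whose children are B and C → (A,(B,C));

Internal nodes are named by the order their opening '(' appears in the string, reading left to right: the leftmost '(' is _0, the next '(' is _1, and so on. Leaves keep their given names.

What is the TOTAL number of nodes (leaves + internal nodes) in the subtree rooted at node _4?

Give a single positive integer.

Newick: ((S,(U,H,L,P)),((J,W,K),E,Z,V));
Locate _4: it is the '(' at position 16 (the 5th '(' reading left to right).
Query: subtree rooted at _4
_4: subtree_size = 1 + 3
  J: subtree_size = 1 + 0
  W: subtree_size = 1 + 0
  K: subtree_size = 1 + 0
Total subtree size of _4: 4

Answer: 4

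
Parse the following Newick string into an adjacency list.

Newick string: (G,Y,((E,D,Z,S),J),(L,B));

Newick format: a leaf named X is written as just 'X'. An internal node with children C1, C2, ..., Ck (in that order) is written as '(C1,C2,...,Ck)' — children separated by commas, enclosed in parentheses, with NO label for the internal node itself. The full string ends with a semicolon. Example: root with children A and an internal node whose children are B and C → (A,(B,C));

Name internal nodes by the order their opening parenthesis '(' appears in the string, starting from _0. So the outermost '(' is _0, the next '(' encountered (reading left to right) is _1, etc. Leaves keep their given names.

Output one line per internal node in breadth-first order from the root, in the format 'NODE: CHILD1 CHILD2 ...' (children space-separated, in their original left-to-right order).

Input: (G,Y,((E,D,Z,S),J),(L,B));
Scanning left-to-right, naming '(' by encounter order:
  pos 0: '(' -> open internal node _0 (depth 1)
  pos 5: '(' -> open internal node _1 (depth 2)
  pos 6: '(' -> open internal node _2 (depth 3)
  pos 14: ')' -> close internal node _2 (now at depth 2)
  pos 17: ')' -> close internal node _1 (now at depth 1)
  pos 19: '(' -> open internal node _3 (depth 2)
  pos 23: ')' -> close internal node _3 (now at depth 1)
  pos 24: ')' -> close internal node _0 (now at depth 0)
Total internal nodes: 4
BFS adjacency from root:
  _0: G Y _1 _3
  _1: _2 J
  _3: L B
  _2: E D Z S

Answer: _0: G Y _1 _3
_1: _2 J
_3: L B
_2: E D Z S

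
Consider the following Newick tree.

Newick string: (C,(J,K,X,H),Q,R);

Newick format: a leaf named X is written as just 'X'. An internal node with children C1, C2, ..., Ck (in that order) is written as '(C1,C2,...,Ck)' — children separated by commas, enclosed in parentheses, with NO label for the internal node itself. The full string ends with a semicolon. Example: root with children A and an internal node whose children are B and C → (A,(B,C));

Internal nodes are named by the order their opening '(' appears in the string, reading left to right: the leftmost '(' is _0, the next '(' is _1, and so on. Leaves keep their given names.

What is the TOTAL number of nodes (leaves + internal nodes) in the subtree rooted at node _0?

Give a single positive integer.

Answer: 9

Derivation:
Newick: (C,(J,K,X,H),Q,R);
Locate _0: it is the '(' at position 0 (the 1st '(' reading left to right).
Query: subtree rooted at _0
_0: subtree_size = 1 + 8
  C: subtree_size = 1 + 0
  _1: subtree_size = 1 + 4
    J: subtree_size = 1 + 0
    K: subtree_size = 1 + 0
    X: subtree_size = 1 + 0
    H: subtree_size = 1 + 0
  Q: subtree_size = 1 + 0
  R: subtree_size = 1 + 0
Total subtree size of _0: 9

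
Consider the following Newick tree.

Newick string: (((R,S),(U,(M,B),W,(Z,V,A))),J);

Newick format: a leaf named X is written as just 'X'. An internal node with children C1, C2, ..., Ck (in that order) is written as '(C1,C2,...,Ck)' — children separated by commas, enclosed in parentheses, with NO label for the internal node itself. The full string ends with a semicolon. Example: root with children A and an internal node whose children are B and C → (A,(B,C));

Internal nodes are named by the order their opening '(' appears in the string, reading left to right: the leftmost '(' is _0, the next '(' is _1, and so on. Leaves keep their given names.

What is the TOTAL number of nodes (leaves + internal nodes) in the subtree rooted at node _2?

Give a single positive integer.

Answer: 3

Derivation:
Newick: (((R,S),(U,(M,B),W,(Z,V,A))),J);
Locate _2: it is the '(' at position 2 (the 3rd '(' reading left to right).
Query: subtree rooted at _2
_2: subtree_size = 1 + 2
  R: subtree_size = 1 + 0
  S: subtree_size = 1 + 0
Total subtree size of _2: 3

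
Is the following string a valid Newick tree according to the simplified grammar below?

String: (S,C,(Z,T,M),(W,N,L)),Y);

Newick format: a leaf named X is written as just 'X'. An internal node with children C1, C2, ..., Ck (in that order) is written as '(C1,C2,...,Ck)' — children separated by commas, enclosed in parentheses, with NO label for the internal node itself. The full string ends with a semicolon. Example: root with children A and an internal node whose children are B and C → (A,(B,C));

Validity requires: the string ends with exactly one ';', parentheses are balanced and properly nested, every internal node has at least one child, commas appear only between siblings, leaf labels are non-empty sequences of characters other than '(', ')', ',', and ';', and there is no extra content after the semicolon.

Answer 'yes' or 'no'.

Input: (S,C,(Z,T,M),(W,N,L)),Y);
Paren balance: 3 '(' vs 4 ')' MISMATCH
Ends with single ';': True
Full parse: FAILS (extra content after tree at pos 21)
Valid: False

Answer: no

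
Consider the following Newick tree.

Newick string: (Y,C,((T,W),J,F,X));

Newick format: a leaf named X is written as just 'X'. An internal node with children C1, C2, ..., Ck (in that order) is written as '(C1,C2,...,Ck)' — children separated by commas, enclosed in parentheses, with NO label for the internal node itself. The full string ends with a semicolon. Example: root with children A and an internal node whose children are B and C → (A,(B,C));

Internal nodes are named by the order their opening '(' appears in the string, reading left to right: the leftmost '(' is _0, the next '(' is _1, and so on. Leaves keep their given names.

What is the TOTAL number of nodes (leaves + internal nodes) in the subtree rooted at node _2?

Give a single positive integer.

Newick: (Y,C,((T,W),J,F,X));
Locate _2: it is the '(' at position 6 (the 3rd '(' reading left to right).
Query: subtree rooted at _2
_2: subtree_size = 1 + 2
  T: subtree_size = 1 + 0
  W: subtree_size = 1 + 0
Total subtree size of _2: 3

Answer: 3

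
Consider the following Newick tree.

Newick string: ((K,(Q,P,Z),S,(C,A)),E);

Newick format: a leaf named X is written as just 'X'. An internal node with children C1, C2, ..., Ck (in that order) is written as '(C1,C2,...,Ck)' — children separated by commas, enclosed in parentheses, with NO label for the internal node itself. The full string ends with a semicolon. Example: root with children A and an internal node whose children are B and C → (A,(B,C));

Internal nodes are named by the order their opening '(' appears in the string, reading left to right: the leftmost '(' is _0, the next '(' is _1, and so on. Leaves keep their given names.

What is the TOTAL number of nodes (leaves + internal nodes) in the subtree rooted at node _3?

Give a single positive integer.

Newick: ((K,(Q,P,Z),S,(C,A)),E);
Locate _3: it is the '(' at position 14 (the 4th '(' reading left to right).
Query: subtree rooted at _3
_3: subtree_size = 1 + 2
  C: subtree_size = 1 + 0
  A: subtree_size = 1 + 0
Total subtree size of _3: 3

Answer: 3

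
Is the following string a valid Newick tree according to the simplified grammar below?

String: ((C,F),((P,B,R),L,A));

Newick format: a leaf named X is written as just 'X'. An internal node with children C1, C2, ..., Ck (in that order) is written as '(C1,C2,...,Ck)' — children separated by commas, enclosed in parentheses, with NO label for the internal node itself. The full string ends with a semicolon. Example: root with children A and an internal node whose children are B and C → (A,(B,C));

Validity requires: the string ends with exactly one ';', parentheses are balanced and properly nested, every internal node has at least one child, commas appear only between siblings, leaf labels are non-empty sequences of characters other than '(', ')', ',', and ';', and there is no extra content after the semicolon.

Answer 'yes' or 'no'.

Answer: yes

Derivation:
Input: ((C,F),((P,B,R),L,A));
Paren balance: 4 '(' vs 4 ')' OK
Ends with single ';': True
Full parse: OK
Valid: True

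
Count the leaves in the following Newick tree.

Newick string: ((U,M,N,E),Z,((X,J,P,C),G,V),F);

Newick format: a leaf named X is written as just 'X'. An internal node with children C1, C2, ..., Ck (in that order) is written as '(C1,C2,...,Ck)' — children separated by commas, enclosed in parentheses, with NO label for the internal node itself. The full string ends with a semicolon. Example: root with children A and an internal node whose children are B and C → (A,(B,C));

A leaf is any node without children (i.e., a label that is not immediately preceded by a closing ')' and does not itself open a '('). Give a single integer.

Answer: 12

Derivation:
Newick: ((U,M,N,E),Z,((X,J,P,C),G,V),F);
Scan left-to-right; a leaf is any maximal label run not followed by '(':
  pos 2: leaf 'U' → count = 1
  pos 4: leaf 'M' → count = 2
  pos 6: leaf 'N' → count = 3
  pos 8: leaf 'E' → count = 4
  pos 11: leaf 'Z' → count = 5
  pos 15: leaf 'X' → count = 6
  pos 17: leaf 'J' → count = 7
  pos 19: leaf 'P' → count = 8
  pos 21: leaf 'C' → count = 9
  pos 24: leaf 'G' → count = 10
  pos 26: leaf 'V' → count = 11
  pos 29: leaf 'F' → count = 12
Total leaves: 12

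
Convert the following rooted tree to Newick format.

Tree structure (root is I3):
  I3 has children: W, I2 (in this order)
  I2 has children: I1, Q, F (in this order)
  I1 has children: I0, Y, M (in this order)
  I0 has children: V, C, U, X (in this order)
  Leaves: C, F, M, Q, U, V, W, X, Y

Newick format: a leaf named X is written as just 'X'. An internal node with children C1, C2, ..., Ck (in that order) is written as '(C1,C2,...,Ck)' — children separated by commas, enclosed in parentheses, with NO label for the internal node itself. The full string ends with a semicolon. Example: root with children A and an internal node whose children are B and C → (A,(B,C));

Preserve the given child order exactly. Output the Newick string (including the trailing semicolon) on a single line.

internal I3 with children ['W', 'I2']
  leaf 'W' → 'W'
  internal I2 with children ['I1', 'Q', 'F']
    internal I1 with children ['I0', 'Y', 'M']
      internal I0 with children ['V', 'C', 'U', 'X']
        leaf 'V' → 'V'
        leaf 'C' → 'C'
        leaf 'U' → 'U'
        leaf 'X' → 'X'
      → '(V,C,U,X)'
      leaf 'Y' → 'Y'
      leaf 'M' → 'M'
    → '((V,C,U,X),Y,M)'
    leaf 'Q' → 'Q'
    leaf 'F' → 'F'
  → '(((V,C,U,X),Y,M),Q,F)'
→ '(W,(((V,C,U,X),Y,M),Q,F))'
Final: (W,(((V,C,U,X),Y,M),Q,F));

Answer: (W,(((V,C,U,X),Y,M),Q,F));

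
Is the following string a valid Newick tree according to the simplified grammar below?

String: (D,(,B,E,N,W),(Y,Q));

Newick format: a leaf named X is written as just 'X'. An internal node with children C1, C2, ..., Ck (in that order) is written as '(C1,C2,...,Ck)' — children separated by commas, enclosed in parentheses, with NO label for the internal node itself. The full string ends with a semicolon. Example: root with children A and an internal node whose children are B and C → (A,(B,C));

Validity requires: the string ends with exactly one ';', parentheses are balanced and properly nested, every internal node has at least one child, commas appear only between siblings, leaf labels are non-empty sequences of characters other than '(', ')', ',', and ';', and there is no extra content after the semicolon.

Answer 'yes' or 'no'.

Input: (D,(,B,E,N,W),(Y,Q));
Paren balance: 3 '(' vs 3 ')' OK
Ends with single ';': True
Full parse: FAILS (empty leaf label at pos 4)
Valid: False

Answer: no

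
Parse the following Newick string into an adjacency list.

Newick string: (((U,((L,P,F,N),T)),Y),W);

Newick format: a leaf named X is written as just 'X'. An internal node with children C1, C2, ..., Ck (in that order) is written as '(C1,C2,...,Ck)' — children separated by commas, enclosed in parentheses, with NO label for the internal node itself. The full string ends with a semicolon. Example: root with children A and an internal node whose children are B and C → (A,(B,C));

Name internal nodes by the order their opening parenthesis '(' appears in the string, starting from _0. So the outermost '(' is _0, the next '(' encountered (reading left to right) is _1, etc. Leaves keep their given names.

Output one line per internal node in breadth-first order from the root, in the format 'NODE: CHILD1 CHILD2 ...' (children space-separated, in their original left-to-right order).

Answer: _0: _1 W
_1: _2 Y
_2: U _3
_3: _4 T
_4: L P F N

Derivation:
Input: (((U,((L,P,F,N),T)),Y),W);
Scanning left-to-right, naming '(' by encounter order:
  pos 0: '(' -> open internal node _0 (depth 1)
  pos 1: '(' -> open internal node _1 (depth 2)
  pos 2: '(' -> open internal node _2 (depth 3)
  pos 5: '(' -> open internal node _3 (depth 4)
  pos 6: '(' -> open internal node _4 (depth 5)
  pos 14: ')' -> close internal node _4 (now at depth 4)
  pos 17: ')' -> close internal node _3 (now at depth 3)
  pos 18: ')' -> close internal node _2 (now at depth 2)
  pos 21: ')' -> close internal node _1 (now at depth 1)
  pos 24: ')' -> close internal node _0 (now at depth 0)
Total internal nodes: 5
BFS adjacency from root:
  _0: _1 W
  _1: _2 Y
  _2: U _3
  _3: _4 T
  _4: L P F N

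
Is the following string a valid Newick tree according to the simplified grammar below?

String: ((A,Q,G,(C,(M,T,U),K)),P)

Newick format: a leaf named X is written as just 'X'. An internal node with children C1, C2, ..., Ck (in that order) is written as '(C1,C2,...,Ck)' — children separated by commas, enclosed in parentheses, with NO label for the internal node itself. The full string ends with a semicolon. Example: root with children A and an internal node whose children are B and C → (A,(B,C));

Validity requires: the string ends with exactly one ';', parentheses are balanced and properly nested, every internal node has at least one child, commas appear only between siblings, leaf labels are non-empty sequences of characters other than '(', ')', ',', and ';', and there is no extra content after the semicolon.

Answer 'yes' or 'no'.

Input: ((A,Q,G,(C,(M,T,U),K)),P)
Paren balance: 4 '(' vs 4 ')' OK
Ends with single ';': False
Full parse: FAILS (must end with ;)
Valid: False

Answer: no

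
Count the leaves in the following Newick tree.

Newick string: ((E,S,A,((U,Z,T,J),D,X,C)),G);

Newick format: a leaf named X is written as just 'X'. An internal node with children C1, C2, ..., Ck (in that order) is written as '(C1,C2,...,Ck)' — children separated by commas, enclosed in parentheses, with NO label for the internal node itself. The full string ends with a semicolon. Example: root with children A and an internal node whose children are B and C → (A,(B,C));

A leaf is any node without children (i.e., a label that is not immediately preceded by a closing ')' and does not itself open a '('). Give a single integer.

Newick: ((E,S,A,((U,Z,T,J),D,X,C)),G);
Scan left-to-right; a leaf is any maximal label run not followed by '(':
  pos 2: leaf 'E' → count = 1
  pos 4: leaf 'S' → count = 2
  pos 6: leaf 'A' → count = 3
  pos 10: leaf 'U' → count = 4
  pos 12: leaf 'Z' → count = 5
  pos 14: leaf 'T' → count = 6
  pos 16: leaf 'J' → count = 7
  pos 19: leaf 'D' → count = 8
  pos 21: leaf 'X' → count = 9
  pos 23: leaf 'C' → count = 10
  pos 27: leaf 'G' → count = 11
Total leaves: 11

Answer: 11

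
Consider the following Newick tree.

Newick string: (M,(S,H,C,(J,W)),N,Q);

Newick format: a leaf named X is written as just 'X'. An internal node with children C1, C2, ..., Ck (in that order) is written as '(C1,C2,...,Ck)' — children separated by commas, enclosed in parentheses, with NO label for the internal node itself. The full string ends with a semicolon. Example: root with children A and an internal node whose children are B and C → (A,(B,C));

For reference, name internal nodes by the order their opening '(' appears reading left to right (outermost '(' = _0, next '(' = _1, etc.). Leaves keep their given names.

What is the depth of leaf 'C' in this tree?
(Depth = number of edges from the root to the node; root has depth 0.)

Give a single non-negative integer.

Newick: (M,(S,H,C,(J,W)),N,Q);
Naming internals by '(' encounter order: outermost '(' = _0, next = _1, ...
Query node: C
Path from root: _0 -> _1 -> C
Depth of C: 2 (number of edges from root)

Answer: 2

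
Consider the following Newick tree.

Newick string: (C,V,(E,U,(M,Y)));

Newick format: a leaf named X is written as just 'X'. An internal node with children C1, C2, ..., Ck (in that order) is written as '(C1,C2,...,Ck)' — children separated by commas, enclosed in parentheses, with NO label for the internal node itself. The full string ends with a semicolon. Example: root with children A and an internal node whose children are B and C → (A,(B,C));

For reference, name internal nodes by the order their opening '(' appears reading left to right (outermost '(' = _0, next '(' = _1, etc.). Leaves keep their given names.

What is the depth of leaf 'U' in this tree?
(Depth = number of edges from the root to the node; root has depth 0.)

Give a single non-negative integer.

Newick: (C,V,(E,U,(M,Y)));
Naming internals by '(' encounter order: outermost '(' = _0, next = _1, ...
Query node: U
Path from root: _0 -> _1 -> U
Depth of U: 2 (number of edges from root)

Answer: 2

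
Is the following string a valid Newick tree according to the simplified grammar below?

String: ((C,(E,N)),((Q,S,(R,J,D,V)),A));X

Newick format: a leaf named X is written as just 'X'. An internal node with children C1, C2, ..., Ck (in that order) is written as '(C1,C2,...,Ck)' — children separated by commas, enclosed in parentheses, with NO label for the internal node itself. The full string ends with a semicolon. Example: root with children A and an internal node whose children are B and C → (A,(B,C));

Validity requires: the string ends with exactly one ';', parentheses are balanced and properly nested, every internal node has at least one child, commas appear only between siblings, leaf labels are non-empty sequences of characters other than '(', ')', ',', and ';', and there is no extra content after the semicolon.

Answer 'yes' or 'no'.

Input: ((C,(E,N)),((Q,S,(R,J,D,V)),A));X
Paren balance: 6 '(' vs 6 ')' OK
Ends with single ';': False
Full parse: FAILS (must end with ;)
Valid: False

Answer: no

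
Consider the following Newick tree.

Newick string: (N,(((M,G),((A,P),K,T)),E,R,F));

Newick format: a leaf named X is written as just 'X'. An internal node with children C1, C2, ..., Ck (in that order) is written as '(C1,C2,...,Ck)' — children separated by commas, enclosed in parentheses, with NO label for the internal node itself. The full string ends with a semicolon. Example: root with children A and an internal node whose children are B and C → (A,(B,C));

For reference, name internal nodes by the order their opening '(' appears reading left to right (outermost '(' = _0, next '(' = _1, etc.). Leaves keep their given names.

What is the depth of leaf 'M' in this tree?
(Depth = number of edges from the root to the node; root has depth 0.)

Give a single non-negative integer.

Newick: (N,(((M,G),((A,P),K,T)),E,R,F));
Naming internals by '(' encounter order: outermost '(' = _0, next = _1, ...
Query node: M
Path from root: _0 -> _1 -> _2 -> _3 -> M
Depth of M: 4 (number of edges from root)

Answer: 4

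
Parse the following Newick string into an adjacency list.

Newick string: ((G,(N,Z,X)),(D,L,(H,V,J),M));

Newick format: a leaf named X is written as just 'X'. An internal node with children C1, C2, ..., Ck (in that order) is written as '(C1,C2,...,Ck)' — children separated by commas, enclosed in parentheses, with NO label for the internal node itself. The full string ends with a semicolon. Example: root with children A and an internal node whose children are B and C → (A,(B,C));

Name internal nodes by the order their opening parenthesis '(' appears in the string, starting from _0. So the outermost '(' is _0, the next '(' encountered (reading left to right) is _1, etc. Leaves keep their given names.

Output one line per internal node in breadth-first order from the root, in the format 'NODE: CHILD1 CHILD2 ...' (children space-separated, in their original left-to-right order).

Input: ((G,(N,Z,X)),(D,L,(H,V,J),M));
Scanning left-to-right, naming '(' by encounter order:
  pos 0: '(' -> open internal node _0 (depth 1)
  pos 1: '(' -> open internal node _1 (depth 2)
  pos 4: '(' -> open internal node _2 (depth 3)
  pos 10: ')' -> close internal node _2 (now at depth 2)
  pos 11: ')' -> close internal node _1 (now at depth 1)
  pos 13: '(' -> open internal node _3 (depth 2)
  pos 18: '(' -> open internal node _4 (depth 3)
  pos 24: ')' -> close internal node _4 (now at depth 2)
  pos 27: ')' -> close internal node _3 (now at depth 1)
  pos 28: ')' -> close internal node _0 (now at depth 0)
Total internal nodes: 5
BFS adjacency from root:
  _0: _1 _3
  _1: G _2
  _3: D L _4 M
  _2: N Z X
  _4: H V J

Answer: _0: _1 _3
_1: G _2
_3: D L _4 M
_2: N Z X
_4: H V J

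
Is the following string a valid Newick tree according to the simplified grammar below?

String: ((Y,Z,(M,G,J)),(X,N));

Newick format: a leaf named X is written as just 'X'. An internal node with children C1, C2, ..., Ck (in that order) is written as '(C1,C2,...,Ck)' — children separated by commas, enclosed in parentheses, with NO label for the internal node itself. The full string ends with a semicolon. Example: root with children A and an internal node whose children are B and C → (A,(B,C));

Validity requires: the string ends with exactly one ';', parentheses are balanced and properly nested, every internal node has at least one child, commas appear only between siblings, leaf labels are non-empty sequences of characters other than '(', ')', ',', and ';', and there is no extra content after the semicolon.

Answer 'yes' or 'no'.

Answer: yes

Derivation:
Input: ((Y,Z,(M,G,J)),(X,N));
Paren balance: 4 '(' vs 4 ')' OK
Ends with single ';': True
Full parse: OK
Valid: True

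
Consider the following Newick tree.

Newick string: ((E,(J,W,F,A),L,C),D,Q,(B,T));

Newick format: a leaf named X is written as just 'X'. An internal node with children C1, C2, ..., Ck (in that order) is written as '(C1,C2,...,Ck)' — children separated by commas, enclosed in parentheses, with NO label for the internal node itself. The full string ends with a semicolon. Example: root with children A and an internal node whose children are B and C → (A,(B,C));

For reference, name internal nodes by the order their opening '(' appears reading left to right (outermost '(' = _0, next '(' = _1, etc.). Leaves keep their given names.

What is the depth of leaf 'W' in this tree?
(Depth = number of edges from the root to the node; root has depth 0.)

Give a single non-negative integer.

Answer: 3

Derivation:
Newick: ((E,(J,W,F,A),L,C),D,Q,(B,T));
Naming internals by '(' encounter order: outermost '(' = _0, next = _1, ...
Query node: W
Path from root: _0 -> _1 -> _2 -> W
Depth of W: 3 (number of edges from root)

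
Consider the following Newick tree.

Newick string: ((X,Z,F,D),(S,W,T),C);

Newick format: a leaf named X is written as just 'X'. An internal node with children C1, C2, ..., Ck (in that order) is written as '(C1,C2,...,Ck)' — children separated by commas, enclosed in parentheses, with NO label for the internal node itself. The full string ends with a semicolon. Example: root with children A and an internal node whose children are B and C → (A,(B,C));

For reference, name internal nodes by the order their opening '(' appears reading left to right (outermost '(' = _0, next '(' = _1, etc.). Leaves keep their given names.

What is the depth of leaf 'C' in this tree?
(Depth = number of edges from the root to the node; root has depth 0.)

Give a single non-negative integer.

Answer: 1

Derivation:
Newick: ((X,Z,F,D),(S,W,T),C);
Naming internals by '(' encounter order: outermost '(' = _0, next = _1, ...
Query node: C
Path from root: _0 -> C
Depth of C: 1 (number of edges from root)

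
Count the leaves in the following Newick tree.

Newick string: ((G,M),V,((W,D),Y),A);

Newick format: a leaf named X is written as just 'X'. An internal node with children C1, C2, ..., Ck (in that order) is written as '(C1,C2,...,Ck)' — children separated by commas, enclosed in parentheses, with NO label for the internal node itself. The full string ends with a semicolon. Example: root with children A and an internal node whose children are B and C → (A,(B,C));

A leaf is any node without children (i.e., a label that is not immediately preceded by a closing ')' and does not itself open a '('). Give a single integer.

Answer: 7

Derivation:
Newick: ((G,M),V,((W,D),Y),A);
Scan left-to-right; a leaf is any maximal label run not followed by '(':
  pos 2: leaf 'G' → count = 1
  pos 4: leaf 'M' → count = 2
  pos 7: leaf 'V' → count = 3
  pos 11: leaf 'W' → count = 4
  pos 13: leaf 'D' → count = 5
  pos 16: leaf 'Y' → count = 6
  pos 19: leaf 'A' → count = 7
Total leaves: 7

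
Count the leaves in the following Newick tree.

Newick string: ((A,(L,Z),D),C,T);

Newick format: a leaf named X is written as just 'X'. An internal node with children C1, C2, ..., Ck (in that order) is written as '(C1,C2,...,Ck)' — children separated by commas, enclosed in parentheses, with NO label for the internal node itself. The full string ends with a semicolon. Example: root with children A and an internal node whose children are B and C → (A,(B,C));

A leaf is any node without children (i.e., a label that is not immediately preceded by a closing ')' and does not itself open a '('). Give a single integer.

Newick: ((A,(L,Z),D),C,T);
Scan left-to-right; a leaf is any maximal label run not followed by '(':
  pos 2: leaf 'A' → count = 1
  pos 5: leaf 'L' → count = 2
  pos 7: leaf 'Z' → count = 3
  pos 10: leaf 'D' → count = 4
  pos 13: leaf 'C' → count = 5
  pos 15: leaf 'T' → count = 6
Total leaves: 6

Answer: 6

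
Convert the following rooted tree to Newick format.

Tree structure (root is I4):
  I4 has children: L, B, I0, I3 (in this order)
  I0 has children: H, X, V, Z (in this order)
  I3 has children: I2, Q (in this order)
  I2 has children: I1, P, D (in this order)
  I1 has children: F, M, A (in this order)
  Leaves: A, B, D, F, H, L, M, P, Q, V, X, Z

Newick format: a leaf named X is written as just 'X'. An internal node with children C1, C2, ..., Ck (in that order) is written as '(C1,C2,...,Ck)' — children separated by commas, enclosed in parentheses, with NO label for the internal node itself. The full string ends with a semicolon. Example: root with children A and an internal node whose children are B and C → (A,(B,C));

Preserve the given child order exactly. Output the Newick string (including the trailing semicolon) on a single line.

internal I4 with children ['L', 'B', 'I0', 'I3']
  leaf 'L' → 'L'
  leaf 'B' → 'B'
  internal I0 with children ['H', 'X', 'V', 'Z']
    leaf 'H' → 'H'
    leaf 'X' → 'X'
    leaf 'V' → 'V'
    leaf 'Z' → 'Z'
  → '(H,X,V,Z)'
  internal I3 with children ['I2', 'Q']
    internal I2 with children ['I1', 'P', 'D']
      internal I1 with children ['F', 'M', 'A']
        leaf 'F' → 'F'
        leaf 'M' → 'M'
        leaf 'A' → 'A'
      → '(F,M,A)'
      leaf 'P' → 'P'
      leaf 'D' → 'D'
    → '((F,M,A),P,D)'
    leaf 'Q' → 'Q'
  → '(((F,M,A),P,D),Q)'
→ '(L,B,(H,X,V,Z),(((F,M,A),P,D),Q))'
Final: (L,B,(H,X,V,Z),(((F,M,A),P,D),Q));

Answer: (L,B,(H,X,V,Z),(((F,M,A),P,D),Q));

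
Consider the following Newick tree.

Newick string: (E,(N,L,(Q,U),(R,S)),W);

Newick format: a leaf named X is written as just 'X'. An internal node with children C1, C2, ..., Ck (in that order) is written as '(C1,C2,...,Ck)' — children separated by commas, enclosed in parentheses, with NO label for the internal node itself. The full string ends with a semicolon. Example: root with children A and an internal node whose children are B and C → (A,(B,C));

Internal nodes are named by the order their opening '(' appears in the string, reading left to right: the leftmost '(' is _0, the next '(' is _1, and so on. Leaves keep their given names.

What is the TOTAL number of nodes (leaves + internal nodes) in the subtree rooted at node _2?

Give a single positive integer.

Answer: 3

Derivation:
Newick: (E,(N,L,(Q,U),(R,S)),W);
Locate _2: it is the '(' at position 8 (the 3rd '(' reading left to right).
Query: subtree rooted at _2
_2: subtree_size = 1 + 2
  Q: subtree_size = 1 + 0
  U: subtree_size = 1 + 0
Total subtree size of _2: 3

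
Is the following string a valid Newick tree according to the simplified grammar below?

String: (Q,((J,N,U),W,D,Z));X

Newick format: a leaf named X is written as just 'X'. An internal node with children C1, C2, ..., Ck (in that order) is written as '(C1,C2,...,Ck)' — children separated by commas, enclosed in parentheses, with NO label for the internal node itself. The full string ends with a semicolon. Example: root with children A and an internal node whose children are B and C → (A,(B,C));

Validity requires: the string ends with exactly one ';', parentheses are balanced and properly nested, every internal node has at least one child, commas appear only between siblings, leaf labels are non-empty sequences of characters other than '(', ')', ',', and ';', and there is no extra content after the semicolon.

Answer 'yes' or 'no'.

Input: (Q,((J,N,U),W,D,Z));X
Paren balance: 3 '(' vs 3 ')' OK
Ends with single ';': False
Full parse: FAILS (must end with ;)
Valid: False

Answer: no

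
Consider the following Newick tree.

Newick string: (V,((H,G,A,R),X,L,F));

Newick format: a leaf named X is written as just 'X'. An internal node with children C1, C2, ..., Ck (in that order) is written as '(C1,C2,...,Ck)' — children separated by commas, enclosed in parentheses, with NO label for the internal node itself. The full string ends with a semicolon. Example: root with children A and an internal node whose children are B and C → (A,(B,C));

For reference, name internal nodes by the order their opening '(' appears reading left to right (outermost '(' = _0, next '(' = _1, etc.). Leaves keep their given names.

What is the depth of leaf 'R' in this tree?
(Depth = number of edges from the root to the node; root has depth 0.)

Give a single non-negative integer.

Newick: (V,((H,G,A,R),X,L,F));
Naming internals by '(' encounter order: outermost '(' = _0, next = _1, ...
Query node: R
Path from root: _0 -> _1 -> _2 -> R
Depth of R: 3 (number of edges from root)

Answer: 3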